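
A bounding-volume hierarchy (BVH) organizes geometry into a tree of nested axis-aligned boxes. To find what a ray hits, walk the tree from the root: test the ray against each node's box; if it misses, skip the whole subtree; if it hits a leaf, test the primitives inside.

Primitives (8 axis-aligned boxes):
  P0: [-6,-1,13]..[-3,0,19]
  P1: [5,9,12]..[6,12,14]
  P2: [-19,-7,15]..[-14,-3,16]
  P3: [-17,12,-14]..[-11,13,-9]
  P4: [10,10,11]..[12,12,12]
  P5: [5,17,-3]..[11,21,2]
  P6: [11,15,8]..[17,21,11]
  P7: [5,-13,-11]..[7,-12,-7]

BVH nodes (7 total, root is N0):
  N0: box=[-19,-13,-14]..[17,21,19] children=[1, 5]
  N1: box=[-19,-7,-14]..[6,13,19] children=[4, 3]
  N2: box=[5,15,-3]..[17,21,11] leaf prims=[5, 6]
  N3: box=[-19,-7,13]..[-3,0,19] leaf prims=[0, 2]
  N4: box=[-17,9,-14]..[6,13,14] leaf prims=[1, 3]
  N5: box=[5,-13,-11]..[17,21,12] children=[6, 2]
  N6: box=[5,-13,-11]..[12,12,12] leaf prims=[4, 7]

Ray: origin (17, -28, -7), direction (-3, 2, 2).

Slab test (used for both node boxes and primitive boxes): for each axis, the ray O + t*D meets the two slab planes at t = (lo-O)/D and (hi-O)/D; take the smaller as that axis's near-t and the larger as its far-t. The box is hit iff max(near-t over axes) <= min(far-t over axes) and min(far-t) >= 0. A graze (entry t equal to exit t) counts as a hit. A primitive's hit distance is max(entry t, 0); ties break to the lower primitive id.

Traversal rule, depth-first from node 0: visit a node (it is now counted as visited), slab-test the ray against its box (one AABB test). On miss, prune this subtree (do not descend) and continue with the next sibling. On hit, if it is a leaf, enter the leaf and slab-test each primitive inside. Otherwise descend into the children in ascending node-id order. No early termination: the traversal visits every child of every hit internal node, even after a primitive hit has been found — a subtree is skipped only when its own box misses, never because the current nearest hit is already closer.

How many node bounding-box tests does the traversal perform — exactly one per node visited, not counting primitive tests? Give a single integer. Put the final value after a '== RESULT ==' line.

Traverse from the root:
N0 x:[0,12] y:[15/2,49/2] z:[-7/2,13] -> hit [15/2,12], descend [1, 5]
  N1 x:[11/3,12] y:[21/2,41/2] z:[-7/2,13] -> hit [21/2,12], descend [3, 4]
    N3 x:[20/3,12] y:[21/2,14] z:[10,13] -> hit [21/2,12] leaf, test {P0(miss), P2@t=11}
    N4 x:[11/3,34/3] y:[37/2,41/2] z:[-7/2,21/2] -> miss, prune
  N5 x:[0,4] y:[15/2,49/2] z:[-2,19/2] -> miss, prune

5 AABB tests over nodes [0, 1, 3, 4, 5]; 1 leaf entered; closest P2.

== RESULT ==
5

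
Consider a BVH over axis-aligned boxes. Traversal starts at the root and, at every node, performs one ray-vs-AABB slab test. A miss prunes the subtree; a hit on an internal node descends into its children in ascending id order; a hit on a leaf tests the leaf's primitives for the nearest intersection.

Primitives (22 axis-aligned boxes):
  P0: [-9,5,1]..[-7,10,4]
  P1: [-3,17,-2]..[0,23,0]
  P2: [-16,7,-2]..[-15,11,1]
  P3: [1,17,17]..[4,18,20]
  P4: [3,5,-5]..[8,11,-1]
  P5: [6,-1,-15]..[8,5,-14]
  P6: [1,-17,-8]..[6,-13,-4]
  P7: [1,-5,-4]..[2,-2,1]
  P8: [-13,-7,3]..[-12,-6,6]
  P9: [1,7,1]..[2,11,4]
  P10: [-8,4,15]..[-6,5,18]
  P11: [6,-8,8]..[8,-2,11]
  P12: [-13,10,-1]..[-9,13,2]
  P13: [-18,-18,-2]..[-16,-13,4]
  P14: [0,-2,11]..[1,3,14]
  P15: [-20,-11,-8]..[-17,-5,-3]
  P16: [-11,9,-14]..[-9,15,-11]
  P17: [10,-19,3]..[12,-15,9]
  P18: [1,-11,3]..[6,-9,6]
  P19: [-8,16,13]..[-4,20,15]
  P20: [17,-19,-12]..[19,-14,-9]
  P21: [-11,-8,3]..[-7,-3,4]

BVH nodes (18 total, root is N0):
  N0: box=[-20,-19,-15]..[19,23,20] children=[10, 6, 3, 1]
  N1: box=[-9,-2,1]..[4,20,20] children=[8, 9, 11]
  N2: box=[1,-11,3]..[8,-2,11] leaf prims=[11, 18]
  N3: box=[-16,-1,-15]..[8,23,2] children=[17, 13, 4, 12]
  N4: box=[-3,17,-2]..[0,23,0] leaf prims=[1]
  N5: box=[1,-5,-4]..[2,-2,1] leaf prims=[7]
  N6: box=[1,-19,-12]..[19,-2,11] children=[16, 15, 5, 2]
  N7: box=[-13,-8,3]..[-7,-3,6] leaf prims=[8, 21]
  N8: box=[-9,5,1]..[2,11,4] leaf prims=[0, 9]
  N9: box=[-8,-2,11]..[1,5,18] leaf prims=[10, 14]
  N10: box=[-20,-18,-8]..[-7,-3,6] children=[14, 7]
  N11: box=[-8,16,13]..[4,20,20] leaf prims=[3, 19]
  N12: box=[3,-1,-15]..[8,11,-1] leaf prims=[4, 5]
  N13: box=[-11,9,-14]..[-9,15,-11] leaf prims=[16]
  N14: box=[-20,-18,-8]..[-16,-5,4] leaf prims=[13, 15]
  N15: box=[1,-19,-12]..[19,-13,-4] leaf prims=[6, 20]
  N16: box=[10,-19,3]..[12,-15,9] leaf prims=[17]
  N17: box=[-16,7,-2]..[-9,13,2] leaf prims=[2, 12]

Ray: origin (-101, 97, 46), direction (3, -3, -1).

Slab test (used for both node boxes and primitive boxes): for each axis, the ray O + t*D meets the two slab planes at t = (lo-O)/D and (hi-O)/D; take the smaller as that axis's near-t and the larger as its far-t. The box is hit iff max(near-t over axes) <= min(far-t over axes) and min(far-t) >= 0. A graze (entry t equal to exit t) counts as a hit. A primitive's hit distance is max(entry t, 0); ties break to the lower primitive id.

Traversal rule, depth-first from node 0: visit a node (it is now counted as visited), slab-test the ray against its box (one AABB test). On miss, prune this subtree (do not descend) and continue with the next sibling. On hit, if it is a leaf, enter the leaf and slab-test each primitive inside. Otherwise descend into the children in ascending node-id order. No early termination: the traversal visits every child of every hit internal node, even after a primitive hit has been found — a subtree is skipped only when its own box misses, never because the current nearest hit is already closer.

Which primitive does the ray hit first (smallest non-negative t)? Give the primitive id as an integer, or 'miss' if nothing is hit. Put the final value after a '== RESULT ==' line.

Walk:
N0 x:[27,40] y:[74/3,116/3] z:[26,61] -> hit [27,116/3], descend [1, 3, 6, 10]
  N1 x:[92/3,35] y:[77/3,33] z:[26,45] -> hit [92/3,33], descend [8, 9, 11]
    N8 x:[92/3,103/3] y:[86/3,92/3] z:[42,45] -> miss, prune
    N9 x:[31,34] y:[92/3,33] z:[28,35] -> hit [31,33] leaf, test {P10@t=31, P14(miss)}
    N11 x:[31,35] y:[77/3,27] z:[26,33] -> miss, prune
  N3 x:[85/3,109/3] y:[74/3,98/3] z:[44,61] -> miss, prune
  N6 x:[34,40] y:[33,116/3] z:[35,58] -> hit [35,116/3], descend [2, 5, 15, 16]
    N2 x:[34,109/3] y:[33,36] z:[35,43] -> hit [35,36] leaf, test {P11(miss), P18(miss)}
    N5 x:[34,103/3] y:[33,34] z:[45,50] -> miss, prune
    N15 x:[34,40] y:[110/3,116/3] z:[50,58] -> miss, prune
    N16 x:[37,113/3] y:[112/3,116/3] z:[37,43] -> hit [112/3,113/3] leaf, test {P17@t=112/3}
  N10 x:[27,94/3] y:[100/3,115/3] z:[40,54] -> miss, prune

12 AABB tests over nodes [0, 1, 8, 9, 11, 3, 6, 2, 5, 15, 16, 10]; 3 leaves entered; closest P10.

== RESULT ==
10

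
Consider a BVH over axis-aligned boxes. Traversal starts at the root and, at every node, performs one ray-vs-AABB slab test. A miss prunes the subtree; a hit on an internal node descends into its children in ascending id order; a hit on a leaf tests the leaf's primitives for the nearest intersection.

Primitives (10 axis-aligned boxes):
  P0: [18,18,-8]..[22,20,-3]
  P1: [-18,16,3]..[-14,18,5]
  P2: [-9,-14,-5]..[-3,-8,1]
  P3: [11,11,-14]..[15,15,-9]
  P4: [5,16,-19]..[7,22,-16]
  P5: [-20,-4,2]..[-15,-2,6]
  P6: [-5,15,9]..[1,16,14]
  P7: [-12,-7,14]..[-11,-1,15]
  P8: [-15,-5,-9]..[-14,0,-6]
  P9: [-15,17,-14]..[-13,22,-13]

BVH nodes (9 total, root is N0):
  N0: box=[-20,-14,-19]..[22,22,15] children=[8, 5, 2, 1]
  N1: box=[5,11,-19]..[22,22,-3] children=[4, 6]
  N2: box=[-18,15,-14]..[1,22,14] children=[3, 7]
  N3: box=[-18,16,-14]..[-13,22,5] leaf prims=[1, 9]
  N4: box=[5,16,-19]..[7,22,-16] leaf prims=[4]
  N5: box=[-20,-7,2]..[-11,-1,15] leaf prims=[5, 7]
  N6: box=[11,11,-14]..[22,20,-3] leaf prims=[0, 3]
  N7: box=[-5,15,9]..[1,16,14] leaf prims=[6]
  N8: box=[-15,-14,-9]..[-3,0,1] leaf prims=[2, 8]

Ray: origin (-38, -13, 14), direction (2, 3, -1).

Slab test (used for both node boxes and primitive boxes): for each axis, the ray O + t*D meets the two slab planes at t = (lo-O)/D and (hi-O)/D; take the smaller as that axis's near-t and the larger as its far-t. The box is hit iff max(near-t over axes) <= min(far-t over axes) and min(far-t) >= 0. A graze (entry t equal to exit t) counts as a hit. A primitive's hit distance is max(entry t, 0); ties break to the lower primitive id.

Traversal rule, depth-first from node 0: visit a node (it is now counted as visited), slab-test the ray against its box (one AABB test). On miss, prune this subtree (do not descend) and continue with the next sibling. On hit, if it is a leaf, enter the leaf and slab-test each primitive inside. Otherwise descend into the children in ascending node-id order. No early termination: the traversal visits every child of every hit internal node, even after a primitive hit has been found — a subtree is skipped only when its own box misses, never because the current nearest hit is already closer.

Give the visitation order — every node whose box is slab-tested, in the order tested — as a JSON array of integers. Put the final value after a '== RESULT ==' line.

Traverse from the root:
N0 x:[9,30] y:[-1/3,35/3] z:[-1,33] -> hit [9,35/3], descend [1, 2, 5, 8]
  N1 x:[43/2,30] y:[8,35/3] z:[17,33] -> miss, prune
  N2 x:[10,39/2] y:[28/3,35/3] z:[0,28] -> hit [10,35/3], descend [3, 7]
    N3 x:[10,25/2] y:[29/3,35/3] z:[9,28] -> hit [10,35/3] leaf, test {P1@t=10, P9(miss)}
    N7 x:[33/2,39/2] y:[28/3,29/3] z:[0,5] -> miss, prune
  N5 x:[9,27/2] y:[2,4] z:[-1,12] -> miss, prune
  N8 x:[23/2,35/2] y:[-1/3,13/3] z:[13,23] -> miss, prune

order=[0, 1, 2, 3, 7, 5, 8]  |boxes|=7  |leaves|=1  hit=P1

== RESULT ==
[0, 1, 2, 3, 7, 5, 8]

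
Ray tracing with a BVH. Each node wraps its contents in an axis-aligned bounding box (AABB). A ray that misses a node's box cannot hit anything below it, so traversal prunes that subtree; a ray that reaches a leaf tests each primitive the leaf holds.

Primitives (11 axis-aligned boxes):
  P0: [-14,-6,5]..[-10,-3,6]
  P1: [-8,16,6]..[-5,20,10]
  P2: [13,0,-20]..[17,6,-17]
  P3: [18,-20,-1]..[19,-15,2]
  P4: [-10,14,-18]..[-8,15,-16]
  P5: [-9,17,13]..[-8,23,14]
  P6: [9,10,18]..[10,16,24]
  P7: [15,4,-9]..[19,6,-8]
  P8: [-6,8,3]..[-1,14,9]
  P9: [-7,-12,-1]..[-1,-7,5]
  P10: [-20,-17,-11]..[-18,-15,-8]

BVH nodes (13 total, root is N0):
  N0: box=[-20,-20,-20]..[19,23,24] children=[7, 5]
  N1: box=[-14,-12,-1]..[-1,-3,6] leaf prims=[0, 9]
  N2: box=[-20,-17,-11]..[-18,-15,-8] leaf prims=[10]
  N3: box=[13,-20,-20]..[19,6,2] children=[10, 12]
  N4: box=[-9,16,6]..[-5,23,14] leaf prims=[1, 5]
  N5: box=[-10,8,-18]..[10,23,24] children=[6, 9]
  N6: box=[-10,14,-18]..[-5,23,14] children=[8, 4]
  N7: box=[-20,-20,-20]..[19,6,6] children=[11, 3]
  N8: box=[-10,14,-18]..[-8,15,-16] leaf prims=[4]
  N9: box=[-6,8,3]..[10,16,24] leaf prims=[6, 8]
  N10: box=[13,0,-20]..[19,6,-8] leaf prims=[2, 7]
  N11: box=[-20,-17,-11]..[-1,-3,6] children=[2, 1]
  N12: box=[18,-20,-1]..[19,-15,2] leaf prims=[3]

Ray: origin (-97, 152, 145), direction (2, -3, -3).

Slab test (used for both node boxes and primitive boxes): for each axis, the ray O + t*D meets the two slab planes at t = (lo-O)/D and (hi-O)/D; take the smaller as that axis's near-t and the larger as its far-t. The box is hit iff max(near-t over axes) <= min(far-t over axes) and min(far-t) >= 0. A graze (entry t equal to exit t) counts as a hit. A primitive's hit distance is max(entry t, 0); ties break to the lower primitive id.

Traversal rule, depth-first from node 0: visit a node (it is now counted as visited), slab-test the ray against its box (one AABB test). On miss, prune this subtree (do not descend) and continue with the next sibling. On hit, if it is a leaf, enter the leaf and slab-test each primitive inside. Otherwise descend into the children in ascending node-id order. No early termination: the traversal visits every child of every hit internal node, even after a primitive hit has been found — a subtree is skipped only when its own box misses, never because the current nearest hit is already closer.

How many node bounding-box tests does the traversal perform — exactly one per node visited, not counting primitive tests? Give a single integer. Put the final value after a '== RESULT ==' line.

Walk:
N0 x:[77/2,58] y:[43,172/3] z:[121/3,55] -> hit [43,55], descend [5, 7]
  N5 x:[87/2,107/2] y:[43,48] z:[121/3,163/3] -> hit [87/2,48], descend [6, 9]
    N6 x:[87/2,46] y:[43,46] z:[131/3,163/3] -> hit [131/3,46], descend [4, 8]
      N4 x:[44,46] y:[43,136/3] z:[131/3,139/3] -> hit [44,136/3] leaf, test {P1@t=45, P5@t=44}
      N8 x:[87/2,89/2] y:[137/3,46] z:[161/3,163/3] -> miss, prune
    N9 x:[91/2,107/2] y:[136/3,48] z:[121/3,142/3] -> hit [91/2,142/3] leaf, test {P6(miss), P8@t=46}
  N7 x:[77/2,58] y:[146/3,172/3] z:[139/3,55] -> hit [146/3,55], descend [3, 11]
    N3 x:[55,58] y:[146/3,172/3] z:[143/3,55] -> hit [55,55], descend [10, 12]
      N10 x:[55,58] y:[146/3,152/3] z:[51,55] -> miss, prune
      N12 x:[115/2,58] y:[167/3,172/3] z:[143/3,146/3] -> miss, prune
    N11 x:[77/2,48] y:[155/3,169/3] z:[139/3,52] -> miss, prune

Summary -> nodes [0, 5, 6, 4, 8, 9, 7, 3, 10, 12, 11]; box-tests=11; leaf-entries=2; first=P5

== RESULT ==
11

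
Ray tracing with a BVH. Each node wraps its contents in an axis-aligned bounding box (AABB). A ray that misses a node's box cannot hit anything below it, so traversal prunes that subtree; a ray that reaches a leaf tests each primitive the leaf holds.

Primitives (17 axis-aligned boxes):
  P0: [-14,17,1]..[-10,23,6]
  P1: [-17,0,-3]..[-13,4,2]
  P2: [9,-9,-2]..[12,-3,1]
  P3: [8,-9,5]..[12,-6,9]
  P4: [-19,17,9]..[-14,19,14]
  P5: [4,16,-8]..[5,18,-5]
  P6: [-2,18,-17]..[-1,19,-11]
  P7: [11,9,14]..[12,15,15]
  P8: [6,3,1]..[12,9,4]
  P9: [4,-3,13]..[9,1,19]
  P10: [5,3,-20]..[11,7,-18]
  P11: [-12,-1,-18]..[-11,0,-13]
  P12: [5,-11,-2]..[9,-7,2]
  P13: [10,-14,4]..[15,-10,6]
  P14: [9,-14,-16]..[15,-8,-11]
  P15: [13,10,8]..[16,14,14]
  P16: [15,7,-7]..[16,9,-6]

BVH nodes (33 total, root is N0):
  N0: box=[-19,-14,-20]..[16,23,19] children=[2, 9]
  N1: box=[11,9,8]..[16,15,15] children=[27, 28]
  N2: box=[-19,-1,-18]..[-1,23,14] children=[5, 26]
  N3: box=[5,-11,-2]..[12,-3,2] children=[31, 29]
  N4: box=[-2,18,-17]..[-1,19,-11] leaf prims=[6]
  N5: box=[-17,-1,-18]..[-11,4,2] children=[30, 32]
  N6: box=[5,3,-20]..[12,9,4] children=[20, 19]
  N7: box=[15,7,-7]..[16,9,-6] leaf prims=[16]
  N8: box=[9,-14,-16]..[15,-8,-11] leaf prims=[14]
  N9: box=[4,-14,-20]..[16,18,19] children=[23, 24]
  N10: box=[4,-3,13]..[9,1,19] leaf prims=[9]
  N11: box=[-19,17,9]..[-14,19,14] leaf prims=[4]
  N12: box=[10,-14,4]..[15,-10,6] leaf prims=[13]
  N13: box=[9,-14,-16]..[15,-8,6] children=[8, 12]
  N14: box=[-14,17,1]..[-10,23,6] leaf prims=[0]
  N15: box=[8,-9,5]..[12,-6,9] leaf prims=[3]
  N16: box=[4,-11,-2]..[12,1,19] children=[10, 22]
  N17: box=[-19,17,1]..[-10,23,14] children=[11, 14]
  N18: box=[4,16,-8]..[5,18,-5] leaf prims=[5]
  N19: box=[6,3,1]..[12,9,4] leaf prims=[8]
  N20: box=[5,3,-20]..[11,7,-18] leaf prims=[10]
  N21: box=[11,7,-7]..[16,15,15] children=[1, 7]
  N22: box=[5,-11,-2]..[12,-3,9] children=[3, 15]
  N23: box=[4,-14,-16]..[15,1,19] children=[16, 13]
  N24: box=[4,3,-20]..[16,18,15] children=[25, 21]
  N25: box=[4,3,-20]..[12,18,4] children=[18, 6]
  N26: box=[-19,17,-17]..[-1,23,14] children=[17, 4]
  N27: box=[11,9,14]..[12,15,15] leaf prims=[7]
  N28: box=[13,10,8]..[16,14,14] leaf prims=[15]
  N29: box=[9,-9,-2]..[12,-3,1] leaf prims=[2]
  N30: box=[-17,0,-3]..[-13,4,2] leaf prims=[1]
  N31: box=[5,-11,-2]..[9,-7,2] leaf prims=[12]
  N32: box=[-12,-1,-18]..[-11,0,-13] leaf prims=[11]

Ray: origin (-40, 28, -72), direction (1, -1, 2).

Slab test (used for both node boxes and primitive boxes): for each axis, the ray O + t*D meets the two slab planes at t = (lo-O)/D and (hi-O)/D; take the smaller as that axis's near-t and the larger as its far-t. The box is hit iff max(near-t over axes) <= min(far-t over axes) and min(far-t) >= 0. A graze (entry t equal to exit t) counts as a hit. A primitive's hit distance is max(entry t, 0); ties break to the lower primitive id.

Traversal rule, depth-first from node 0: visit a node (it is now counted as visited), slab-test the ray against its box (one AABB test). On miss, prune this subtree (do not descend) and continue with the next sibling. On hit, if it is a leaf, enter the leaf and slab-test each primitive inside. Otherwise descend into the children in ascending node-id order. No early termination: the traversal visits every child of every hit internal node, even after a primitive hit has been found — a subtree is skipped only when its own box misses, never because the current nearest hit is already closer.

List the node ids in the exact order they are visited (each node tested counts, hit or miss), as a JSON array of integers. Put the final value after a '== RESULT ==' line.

Traverse from the root:
N0 x:[21,56] y:[5,42] z:[26,91/2] -> hit [26,42], descend [2, 9]
  N2 x:[21,39] y:[5,29] z:[27,43] -> hit [27,29], descend [5, 26]
    N5 x:[23,29] y:[24,29] z:[27,37] -> hit [27,29], descend [30, 32]
      N30 x:[23,27] y:[24,28] z:[69/2,37] -> miss, prune
      N32 x:[28,29] y:[28,29] z:[27,59/2] -> hit [28,29] leaf, test {P11@t=28}
    N26 x:[21,39] y:[5,11] z:[55/2,43] -> miss, prune
  N9 x:[44,56] y:[10,42] z:[26,91/2] -> miss, prune

7 AABB tests over nodes [0, 2, 5, 30, 32, 26, 9]; 1 leaf entered; closest P11.

== RESULT ==
[0, 2, 5, 30, 32, 26, 9]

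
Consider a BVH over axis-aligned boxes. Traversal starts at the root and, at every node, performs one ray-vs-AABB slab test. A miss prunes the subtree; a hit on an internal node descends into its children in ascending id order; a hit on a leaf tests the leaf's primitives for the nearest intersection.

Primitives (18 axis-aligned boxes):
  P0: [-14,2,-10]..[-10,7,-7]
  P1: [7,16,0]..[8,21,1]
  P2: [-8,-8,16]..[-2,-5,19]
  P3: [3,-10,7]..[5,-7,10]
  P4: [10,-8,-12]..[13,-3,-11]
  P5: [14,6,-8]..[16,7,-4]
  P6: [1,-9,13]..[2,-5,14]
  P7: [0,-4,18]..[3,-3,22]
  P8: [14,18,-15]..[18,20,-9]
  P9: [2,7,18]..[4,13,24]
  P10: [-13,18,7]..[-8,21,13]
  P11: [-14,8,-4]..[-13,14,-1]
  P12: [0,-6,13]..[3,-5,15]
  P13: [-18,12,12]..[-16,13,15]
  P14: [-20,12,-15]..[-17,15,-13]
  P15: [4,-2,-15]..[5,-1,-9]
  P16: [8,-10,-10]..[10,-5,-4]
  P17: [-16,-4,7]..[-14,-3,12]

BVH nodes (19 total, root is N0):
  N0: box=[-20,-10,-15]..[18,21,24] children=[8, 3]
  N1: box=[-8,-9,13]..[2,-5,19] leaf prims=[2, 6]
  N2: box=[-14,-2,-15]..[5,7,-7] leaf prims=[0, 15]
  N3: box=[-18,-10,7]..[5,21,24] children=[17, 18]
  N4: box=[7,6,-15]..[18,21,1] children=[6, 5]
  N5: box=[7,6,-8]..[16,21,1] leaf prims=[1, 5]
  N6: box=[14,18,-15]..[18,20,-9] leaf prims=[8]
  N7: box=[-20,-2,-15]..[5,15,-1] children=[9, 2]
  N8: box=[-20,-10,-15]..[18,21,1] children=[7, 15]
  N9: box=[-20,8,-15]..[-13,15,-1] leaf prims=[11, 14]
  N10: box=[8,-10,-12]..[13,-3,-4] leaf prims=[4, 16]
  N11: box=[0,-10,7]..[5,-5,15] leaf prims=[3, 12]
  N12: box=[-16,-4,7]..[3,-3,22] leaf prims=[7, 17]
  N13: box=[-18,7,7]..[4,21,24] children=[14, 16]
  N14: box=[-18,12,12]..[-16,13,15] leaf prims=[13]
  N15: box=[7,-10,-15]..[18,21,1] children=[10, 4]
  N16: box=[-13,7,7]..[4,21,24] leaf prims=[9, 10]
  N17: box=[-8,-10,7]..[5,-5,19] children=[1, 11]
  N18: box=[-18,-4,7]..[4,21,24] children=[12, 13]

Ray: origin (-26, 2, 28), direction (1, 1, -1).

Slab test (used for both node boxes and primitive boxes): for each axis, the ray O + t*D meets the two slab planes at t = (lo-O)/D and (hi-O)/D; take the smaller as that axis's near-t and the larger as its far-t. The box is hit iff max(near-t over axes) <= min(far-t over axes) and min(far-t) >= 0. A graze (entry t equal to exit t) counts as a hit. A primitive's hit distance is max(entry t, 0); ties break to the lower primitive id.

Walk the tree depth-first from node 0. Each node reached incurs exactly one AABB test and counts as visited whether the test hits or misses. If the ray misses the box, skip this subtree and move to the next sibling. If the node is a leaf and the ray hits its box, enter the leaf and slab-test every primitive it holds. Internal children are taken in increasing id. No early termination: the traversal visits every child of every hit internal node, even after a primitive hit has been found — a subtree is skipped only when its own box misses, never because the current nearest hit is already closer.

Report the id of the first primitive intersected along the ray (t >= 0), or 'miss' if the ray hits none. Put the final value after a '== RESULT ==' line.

Traverse from the root:
N0 x:[6,44] y:[-12,19] z:[4,43] -> hit [6,19], descend [3, 8]
  N3 x:[8,31] y:[-12,19] z:[4,21] -> hit [8,19], descend [17, 18]
    N17 x:[18,31] y:[-12,-7] z:[9,21] -> miss, prune
    N18 x:[8,30] y:[-6,19] z:[4,21] -> hit [8,19], descend [12, 13]
      N12 x:[10,29] y:[-6,-5] z:[6,21] -> miss, prune
      N13 x:[8,30] y:[5,19] z:[4,21] -> hit [8,19], descend [14, 16]
        N14 x:[8,10] y:[10,11] z:[13,16] -> miss, prune
        N16 x:[13,30] y:[5,19] z:[4,21] -> hit [13,19] leaf, test {P9(miss), P10@t=16}
  N8 x:[6,44] y:[-12,19] z:[27,43] -> miss, prune

Summary -> nodes [0, 3, 17, 18, 12, 13, 14, 16, 8]; box-tests=9; leaf-entries=1; first=P10

== RESULT ==
10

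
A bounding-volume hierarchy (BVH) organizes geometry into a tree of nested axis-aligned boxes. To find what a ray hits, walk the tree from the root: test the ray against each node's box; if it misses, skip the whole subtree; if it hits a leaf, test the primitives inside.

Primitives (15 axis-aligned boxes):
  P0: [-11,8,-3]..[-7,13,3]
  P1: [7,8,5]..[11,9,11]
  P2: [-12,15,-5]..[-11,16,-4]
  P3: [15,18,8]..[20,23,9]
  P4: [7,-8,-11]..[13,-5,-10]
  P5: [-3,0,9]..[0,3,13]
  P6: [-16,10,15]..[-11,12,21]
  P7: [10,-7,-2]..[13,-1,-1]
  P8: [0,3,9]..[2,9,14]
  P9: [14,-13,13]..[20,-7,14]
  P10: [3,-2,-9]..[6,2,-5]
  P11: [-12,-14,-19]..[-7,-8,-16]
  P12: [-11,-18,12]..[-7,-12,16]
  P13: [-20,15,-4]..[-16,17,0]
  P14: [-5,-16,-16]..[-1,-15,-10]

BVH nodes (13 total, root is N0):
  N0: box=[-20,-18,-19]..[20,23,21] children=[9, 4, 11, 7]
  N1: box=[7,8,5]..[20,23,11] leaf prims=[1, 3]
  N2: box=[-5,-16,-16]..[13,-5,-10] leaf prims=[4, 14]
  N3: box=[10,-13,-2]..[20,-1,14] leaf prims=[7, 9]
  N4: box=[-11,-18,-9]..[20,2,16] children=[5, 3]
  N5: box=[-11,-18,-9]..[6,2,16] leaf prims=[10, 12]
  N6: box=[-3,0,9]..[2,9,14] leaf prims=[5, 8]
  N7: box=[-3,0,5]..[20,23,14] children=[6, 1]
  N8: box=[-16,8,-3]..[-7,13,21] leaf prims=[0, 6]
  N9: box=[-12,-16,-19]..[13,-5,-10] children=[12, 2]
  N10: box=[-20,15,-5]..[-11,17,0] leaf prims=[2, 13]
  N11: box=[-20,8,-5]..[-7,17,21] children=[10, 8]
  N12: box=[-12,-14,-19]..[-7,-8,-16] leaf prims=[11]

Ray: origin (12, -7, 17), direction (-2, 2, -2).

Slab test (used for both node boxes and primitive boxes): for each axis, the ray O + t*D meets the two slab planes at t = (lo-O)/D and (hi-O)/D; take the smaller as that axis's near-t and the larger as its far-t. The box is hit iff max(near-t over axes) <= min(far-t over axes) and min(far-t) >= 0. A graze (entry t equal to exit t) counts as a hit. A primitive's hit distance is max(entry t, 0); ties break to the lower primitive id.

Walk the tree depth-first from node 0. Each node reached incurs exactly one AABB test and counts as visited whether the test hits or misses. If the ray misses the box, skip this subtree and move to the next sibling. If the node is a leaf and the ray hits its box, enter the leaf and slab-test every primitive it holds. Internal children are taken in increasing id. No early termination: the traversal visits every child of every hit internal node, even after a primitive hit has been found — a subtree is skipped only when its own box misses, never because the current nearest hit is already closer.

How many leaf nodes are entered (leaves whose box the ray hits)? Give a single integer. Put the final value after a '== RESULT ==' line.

Trace the traversal:
N0 x:[-4,16] y:[-11/2,15] z:[-2,18] -> hit [-2,15], descend [4, 7, 9, 11]
  N4 x:[-4,23/2] y:[-11/2,9/2] z:[1/2,13] -> hit [1/2,9/2], descend [3, 5]
    N3 x:[-4,1] y:[-3,3] z:[3/2,19/2] -> miss, prune
    N5 x:[3,23/2] y:[-11/2,9/2] z:[1/2,13] -> hit [3,9/2] leaf, test {P10(miss), P12(miss)}
  N7 x:[-4,15/2] y:[7/2,15] z:[3/2,6] -> hit [7/2,6], descend [1, 6]
    N1 x:[-4,5/2] y:[15/2,15] z:[3,6] -> miss, prune
    N6 x:[5,15/2] y:[7/2,8] z:[3/2,4] -> miss, prune
  N9 x:[-1/2,12] y:[-9/2,1] z:[27/2,18] -> miss, prune
  N11 x:[19/2,16] y:[15/2,12] z:[-2,11] -> hit [19/2,11], descend [8, 10]
    N8 x:[19/2,14] y:[15/2,10] z:[-2,10] -> hit [19/2,10] leaf, test {P0@t=19/2, P6(miss)}
    N10 x:[23/2,16] y:[11,12] z:[17/2,11] -> miss, prune

order=[0, 4, 3, 5, 7, 1, 6, 9, 11, 8, 10]  |boxes|=11  |leaves|=2  hit=P0

== RESULT ==
2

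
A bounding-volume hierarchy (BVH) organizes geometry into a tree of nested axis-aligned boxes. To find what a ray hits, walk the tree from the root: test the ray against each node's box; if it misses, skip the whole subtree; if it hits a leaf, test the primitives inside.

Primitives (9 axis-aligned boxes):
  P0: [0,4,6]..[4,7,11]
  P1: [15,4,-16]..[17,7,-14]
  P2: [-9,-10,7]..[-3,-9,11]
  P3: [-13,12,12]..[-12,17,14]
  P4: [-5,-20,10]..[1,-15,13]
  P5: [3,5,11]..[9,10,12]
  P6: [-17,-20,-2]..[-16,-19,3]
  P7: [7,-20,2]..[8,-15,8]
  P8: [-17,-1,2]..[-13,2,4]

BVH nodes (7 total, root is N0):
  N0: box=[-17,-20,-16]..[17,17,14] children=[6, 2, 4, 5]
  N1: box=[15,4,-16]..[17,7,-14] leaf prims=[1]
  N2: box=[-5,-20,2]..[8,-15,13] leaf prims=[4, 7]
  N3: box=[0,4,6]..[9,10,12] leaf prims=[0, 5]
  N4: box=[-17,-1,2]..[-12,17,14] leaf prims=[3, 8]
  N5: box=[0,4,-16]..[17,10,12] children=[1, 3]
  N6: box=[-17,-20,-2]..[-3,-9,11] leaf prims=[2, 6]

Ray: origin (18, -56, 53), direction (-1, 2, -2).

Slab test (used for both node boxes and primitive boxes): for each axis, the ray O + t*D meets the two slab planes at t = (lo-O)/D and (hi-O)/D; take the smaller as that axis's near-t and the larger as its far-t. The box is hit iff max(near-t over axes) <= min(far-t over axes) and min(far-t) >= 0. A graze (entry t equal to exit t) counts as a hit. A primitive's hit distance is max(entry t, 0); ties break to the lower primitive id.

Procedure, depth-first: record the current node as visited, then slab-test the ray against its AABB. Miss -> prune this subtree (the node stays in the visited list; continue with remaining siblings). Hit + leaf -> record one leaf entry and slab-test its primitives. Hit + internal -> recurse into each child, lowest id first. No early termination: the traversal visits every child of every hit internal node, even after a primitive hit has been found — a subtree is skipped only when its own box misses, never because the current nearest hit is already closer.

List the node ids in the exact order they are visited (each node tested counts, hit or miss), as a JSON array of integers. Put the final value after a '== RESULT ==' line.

Walk:
N0 x:[1,35] y:[18,73/2] z:[39/2,69/2] -> hit [39/2,69/2], descend [2, 4, 5, 6]
  N2 x:[10,23] y:[18,41/2] z:[20,51/2] -> hit [20,41/2] leaf, test {P4@t=20, P7(miss)}
  N4 x:[30,35] y:[55/2,73/2] z:[39/2,51/2] -> miss, prune
  N5 x:[1,18] y:[30,33] z:[41/2,69/2] -> miss, prune
  N6 x:[21,35] y:[18,47/2] z:[21,55/2] -> hit [21,47/2] leaf, test {P2@t=23, P6(miss)}

order=[0, 2, 4, 5, 6]  |boxes|=5  |leaves|=2  hit=P4

== RESULT ==
[0, 2, 4, 5, 6]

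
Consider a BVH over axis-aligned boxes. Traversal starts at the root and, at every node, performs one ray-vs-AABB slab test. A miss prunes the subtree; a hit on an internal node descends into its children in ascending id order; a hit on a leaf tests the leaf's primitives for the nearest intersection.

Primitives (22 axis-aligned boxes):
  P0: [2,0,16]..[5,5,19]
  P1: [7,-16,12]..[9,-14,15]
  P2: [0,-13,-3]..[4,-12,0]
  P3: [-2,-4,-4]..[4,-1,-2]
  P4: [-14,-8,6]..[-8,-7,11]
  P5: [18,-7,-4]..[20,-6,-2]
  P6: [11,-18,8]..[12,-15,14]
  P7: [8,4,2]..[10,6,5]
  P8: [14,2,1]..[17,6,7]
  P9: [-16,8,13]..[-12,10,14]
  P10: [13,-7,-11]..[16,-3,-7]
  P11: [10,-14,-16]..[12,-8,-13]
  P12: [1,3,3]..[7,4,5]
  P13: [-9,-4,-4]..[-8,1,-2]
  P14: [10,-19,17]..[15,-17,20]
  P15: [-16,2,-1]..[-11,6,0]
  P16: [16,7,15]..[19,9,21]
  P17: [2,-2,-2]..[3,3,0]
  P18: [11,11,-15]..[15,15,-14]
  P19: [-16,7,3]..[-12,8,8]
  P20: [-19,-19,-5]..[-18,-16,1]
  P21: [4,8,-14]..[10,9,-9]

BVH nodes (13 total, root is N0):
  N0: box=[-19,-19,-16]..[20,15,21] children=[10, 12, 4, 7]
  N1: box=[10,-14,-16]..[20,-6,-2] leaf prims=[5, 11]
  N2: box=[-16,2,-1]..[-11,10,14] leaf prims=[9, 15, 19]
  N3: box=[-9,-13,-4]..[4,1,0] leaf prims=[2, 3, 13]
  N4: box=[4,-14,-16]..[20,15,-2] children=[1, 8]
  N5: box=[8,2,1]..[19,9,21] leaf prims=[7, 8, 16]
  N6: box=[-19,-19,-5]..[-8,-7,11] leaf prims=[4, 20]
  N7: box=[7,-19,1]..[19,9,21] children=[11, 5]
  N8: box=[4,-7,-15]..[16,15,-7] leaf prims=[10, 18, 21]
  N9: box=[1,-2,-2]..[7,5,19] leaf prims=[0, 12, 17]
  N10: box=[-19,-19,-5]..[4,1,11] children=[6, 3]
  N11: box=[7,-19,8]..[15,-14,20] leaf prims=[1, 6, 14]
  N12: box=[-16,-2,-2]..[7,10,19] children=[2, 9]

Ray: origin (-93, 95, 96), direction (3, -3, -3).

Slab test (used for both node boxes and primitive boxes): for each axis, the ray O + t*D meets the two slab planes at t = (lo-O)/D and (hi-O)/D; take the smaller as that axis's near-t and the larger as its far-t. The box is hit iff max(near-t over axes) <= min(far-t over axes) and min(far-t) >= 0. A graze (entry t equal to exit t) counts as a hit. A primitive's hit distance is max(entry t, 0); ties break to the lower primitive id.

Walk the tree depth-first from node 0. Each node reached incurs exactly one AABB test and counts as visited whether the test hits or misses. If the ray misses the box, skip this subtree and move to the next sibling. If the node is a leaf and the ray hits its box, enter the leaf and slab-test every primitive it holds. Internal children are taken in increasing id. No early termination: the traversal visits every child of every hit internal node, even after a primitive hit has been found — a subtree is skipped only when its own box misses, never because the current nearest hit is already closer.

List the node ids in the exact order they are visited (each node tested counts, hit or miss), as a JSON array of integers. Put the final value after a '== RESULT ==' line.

Trace the traversal:
N0 x:[74/3,113/3] y:[80/3,38] z:[25,112/3] -> hit [80/3,112/3], descend [4, 7, 10, 12]
  N4 x:[97/3,113/3] y:[80/3,109/3] z:[98/3,112/3] -> hit [98/3,109/3], descend [1, 8]
    N1 x:[103/3,113/3] y:[101/3,109/3] z:[98/3,112/3] -> hit [103/3,109/3] leaf, test {P5(miss), P11(miss)}
    N8 x:[97/3,109/3] y:[80/3,34] z:[103/3,37] -> miss, prune
  N7 x:[100/3,112/3] y:[86/3,38] z:[25,95/3] -> miss, prune
  N10 x:[74/3,97/3] y:[94/3,38] z:[85/3,101/3] -> hit [94/3,97/3], descend [3, 6]
    N3 x:[28,97/3] y:[94/3,36] z:[32,100/3] -> hit [32,97/3] leaf, test {P2(miss), P3(miss), P13(miss)}
    N6 x:[74/3,85/3] y:[34,38] z:[85/3,101/3] -> miss, prune
  N12 x:[77/3,100/3] y:[85/3,97/3] z:[77/3,98/3] -> hit [85/3,97/3], descend [2, 9]
    N2 x:[77/3,82/3] y:[85/3,31] z:[82/3,97/3] -> miss, prune
    N9 x:[94/3,100/3] y:[30,97/3] z:[77/3,98/3] -> hit [94/3,97/3] leaf, test {P0(miss), P12(miss), P17@t=32}

11 AABB tests over nodes [0, 4, 1, 8, 7, 10, 3, 6, 12, 2, 9]; 3 leaves entered; closest P17.

== RESULT ==
[0, 4, 1, 8, 7, 10, 3, 6, 12, 2, 9]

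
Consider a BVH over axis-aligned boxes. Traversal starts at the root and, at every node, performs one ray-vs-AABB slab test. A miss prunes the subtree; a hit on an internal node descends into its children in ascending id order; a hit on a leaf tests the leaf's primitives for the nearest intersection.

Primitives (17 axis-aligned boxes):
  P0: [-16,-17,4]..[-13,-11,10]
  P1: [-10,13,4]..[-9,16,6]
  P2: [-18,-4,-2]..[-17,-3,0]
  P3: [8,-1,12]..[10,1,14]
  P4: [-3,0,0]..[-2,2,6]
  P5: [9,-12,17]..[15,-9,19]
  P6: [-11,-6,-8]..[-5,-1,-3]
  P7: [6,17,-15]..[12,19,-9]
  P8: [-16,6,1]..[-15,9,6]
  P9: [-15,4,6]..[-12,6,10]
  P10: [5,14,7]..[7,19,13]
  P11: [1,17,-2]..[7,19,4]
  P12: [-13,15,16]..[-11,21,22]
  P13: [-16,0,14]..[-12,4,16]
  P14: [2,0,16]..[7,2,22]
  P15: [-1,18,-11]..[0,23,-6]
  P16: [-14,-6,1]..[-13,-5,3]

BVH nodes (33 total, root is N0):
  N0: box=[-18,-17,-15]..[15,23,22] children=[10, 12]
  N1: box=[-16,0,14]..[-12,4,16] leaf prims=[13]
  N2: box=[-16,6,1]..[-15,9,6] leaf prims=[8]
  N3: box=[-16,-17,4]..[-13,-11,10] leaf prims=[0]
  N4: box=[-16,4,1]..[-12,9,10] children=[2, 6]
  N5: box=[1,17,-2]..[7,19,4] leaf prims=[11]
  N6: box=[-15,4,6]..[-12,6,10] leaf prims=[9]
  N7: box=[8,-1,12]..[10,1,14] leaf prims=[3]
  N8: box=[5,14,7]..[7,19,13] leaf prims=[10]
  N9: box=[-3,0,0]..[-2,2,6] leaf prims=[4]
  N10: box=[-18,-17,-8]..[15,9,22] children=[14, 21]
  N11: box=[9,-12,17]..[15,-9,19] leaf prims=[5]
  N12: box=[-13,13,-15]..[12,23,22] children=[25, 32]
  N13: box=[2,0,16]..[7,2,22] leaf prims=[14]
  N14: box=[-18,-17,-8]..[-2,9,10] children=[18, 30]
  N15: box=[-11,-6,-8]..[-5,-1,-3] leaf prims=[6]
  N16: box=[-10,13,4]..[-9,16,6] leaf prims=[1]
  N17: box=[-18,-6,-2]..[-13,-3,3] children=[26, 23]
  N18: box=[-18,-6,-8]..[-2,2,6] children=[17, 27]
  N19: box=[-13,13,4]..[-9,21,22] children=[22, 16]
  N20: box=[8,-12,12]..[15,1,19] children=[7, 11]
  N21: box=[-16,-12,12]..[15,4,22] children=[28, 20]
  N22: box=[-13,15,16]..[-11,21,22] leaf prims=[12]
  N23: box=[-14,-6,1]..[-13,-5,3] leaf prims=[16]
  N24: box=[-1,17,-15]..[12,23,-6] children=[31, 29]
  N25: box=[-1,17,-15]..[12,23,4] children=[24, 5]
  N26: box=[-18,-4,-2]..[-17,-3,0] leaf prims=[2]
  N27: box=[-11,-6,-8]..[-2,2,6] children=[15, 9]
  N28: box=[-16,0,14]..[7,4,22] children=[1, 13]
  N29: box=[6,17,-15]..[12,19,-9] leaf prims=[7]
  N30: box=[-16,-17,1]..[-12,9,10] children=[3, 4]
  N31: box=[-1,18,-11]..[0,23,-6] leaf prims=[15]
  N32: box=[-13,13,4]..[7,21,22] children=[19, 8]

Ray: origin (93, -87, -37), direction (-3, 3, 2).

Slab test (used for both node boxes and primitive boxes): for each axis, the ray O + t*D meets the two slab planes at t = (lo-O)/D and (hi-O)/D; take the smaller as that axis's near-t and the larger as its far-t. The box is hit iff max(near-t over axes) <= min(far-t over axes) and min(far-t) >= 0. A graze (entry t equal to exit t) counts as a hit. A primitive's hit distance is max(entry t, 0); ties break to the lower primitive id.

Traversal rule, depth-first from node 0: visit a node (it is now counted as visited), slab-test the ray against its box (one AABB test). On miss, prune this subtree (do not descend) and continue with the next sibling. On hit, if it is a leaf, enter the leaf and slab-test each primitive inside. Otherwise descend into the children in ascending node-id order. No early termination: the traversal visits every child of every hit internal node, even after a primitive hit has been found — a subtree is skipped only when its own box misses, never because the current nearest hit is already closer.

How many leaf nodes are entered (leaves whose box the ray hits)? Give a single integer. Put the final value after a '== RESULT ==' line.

Walk:
N0 x:[26,37] y:[70/3,110/3] z:[11,59/2] -> hit [26,59/2], descend [10, 12]
  N10 x:[26,37] y:[70/3,32] z:[29/2,59/2] -> hit [26,59/2], descend [14, 21]
    N14 x:[95/3,37] y:[70/3,32] z:[29/2,47/2] -> miss, prune
    N21 x:[26,109/3] y:[25,91/3] z:[49/2,59/2] -> hit [26,59/2], descend [20, 28]
      N20 x:[26,85/3] y:[25,88/3] z:[49/2,28] -> hit [26,28], descend [7, 11]
        N7 x:[83/3,85/3] y:[86/3,88/3] z:[49/2,51/2] -> miss, prune
        N11 x:[26,28] y:[25,26] z:[27,28] -> miss, prune
      N28 x:[86/3,109/3] y:[29,91/3] z:[51/2,59/2] -> hit [29,59/2], descend [1, 13]
        N1 x:[35,109/3] y:[29,91/3] z:[51/2,53/2] -> miss, prune
        N13 x:[86/3,91/3] y:[29,89/3] z:[53/2,59/2] -> hit [29,59/2] leaf, test {P14@t=29}
  N12 x:[27,106/3] y:[100/3,110/3] z:[11,59/2] -> miss, prune

Summary -> nodes [0, 10, 14, 21, 20, 7, 11, 28, 1, 13, 12]; box-tests=11; leaf-entries=1; first=P14

== RESULT ==
1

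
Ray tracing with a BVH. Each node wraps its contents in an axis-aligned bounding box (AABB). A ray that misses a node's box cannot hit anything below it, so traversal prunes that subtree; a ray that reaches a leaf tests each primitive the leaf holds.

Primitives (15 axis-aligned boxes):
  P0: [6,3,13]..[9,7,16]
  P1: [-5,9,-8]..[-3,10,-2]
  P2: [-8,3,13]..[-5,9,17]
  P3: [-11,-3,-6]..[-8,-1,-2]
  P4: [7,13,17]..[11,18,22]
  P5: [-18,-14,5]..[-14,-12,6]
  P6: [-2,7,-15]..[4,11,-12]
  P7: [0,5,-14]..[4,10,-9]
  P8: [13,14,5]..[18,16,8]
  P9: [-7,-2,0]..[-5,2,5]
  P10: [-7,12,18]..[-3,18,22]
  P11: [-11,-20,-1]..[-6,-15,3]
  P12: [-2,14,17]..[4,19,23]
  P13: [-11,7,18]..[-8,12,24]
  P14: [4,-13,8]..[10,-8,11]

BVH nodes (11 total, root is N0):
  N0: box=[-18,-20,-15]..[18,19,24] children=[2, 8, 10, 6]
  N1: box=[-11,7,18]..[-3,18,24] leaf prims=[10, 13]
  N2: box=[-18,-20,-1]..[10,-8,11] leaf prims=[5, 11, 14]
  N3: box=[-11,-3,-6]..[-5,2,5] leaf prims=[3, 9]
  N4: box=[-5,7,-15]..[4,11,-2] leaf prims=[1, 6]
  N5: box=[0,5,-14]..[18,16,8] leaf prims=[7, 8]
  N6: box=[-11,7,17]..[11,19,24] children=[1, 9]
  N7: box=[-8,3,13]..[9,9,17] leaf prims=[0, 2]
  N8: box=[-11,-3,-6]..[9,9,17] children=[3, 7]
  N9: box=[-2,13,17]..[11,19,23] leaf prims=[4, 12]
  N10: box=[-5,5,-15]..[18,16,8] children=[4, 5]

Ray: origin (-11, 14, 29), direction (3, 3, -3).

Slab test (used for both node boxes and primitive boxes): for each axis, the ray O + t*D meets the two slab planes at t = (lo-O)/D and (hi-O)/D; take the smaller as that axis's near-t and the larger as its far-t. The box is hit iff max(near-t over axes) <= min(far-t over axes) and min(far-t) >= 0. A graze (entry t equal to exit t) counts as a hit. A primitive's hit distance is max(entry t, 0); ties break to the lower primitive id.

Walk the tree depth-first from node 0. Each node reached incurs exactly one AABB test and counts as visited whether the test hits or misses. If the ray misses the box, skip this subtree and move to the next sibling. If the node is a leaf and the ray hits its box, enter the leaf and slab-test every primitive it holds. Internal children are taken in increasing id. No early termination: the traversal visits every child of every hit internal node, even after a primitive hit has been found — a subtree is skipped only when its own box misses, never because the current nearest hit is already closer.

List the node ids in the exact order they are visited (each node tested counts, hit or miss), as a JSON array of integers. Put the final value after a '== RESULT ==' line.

Walk:
N0 x:[-7/3,29/3] y:[-34/3,5/3] z:[5/3,44/3] -> hit [5/3,5/3], descend [2, 6, 8, 10]
  N2 x:[-7/3,7] y:[-34/3,-22/3] z:[6,10] -> miss, prune
  N6 x:[0,22/3] y:[-7/3,5/3] z:[5/3,4] -> hit [5/3,5/3], descend [1, 9]
    N1 x:[0,8/3] y:[-7/3,4/3] z:[5/3,11/3] -> miss, prune
    N9 x:[3,22/3] y:[-1/3,5/3] z:[2,4] -> miss, prune
  N8 x:[0,20/3] y:[-17/3,-5/3] z:[4,35/3] -> miss, prune
  N10 x:[2,29/3] y:[-3,2/3] z:[7,44/3] -> miss, prune

Visited [0, 2, 6, 1, 9, 8, 10]. Tests: 7 box, 0 leaf. Nearest: miss.

== RESULT ==
[0, 2, 6, 1, 9, 8, 10]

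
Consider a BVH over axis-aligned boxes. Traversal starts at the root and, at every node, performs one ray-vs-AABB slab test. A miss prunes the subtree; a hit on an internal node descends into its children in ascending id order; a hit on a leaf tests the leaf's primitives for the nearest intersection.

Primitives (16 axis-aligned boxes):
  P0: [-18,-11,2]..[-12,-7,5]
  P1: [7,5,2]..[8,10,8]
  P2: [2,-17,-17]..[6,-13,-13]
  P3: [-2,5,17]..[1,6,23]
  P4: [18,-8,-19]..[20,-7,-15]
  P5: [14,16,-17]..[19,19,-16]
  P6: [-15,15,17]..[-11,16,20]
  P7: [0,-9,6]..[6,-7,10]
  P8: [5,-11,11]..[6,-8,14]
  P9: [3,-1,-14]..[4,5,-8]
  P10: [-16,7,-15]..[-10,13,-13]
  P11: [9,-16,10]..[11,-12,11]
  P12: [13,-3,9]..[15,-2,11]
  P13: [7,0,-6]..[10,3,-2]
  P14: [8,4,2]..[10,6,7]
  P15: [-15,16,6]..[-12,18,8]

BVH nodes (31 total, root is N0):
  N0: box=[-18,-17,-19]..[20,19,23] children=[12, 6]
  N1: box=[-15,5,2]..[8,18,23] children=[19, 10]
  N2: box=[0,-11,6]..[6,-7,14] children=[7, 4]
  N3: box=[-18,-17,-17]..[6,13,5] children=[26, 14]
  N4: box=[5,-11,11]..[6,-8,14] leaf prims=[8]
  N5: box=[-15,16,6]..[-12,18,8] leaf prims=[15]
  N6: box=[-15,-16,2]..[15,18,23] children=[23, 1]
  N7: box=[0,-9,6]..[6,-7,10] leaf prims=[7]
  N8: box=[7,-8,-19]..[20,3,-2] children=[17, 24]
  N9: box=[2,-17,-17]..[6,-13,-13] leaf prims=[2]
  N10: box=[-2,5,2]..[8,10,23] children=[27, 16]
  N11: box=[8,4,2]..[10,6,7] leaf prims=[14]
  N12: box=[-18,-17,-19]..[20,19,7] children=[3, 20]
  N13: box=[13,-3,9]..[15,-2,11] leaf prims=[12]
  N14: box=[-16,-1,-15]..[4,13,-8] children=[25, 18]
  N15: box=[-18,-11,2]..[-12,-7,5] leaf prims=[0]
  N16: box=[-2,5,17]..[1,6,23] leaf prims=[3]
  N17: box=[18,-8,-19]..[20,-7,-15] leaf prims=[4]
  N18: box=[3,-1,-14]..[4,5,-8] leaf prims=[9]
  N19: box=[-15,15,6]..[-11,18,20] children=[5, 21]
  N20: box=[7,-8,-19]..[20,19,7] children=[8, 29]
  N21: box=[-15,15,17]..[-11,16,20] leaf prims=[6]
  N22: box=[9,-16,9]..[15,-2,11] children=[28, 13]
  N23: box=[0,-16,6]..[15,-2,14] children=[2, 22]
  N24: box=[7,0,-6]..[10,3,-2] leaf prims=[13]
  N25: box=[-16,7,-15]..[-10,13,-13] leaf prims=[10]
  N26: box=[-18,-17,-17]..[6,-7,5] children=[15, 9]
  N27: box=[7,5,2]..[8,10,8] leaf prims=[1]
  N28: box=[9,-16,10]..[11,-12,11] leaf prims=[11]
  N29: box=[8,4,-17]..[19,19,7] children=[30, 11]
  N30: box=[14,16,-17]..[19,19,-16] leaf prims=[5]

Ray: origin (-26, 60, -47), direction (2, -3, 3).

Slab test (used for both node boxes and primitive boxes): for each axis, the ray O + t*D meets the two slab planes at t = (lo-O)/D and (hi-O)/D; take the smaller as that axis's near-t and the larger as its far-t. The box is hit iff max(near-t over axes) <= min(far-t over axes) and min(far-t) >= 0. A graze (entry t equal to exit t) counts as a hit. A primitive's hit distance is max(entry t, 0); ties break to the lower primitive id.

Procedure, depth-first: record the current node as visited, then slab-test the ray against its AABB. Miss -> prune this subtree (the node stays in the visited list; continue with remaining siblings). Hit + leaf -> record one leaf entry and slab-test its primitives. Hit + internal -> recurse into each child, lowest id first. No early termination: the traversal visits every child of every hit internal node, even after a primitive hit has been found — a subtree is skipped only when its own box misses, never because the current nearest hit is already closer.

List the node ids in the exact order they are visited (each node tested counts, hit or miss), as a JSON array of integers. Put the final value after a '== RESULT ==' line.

Walk:
N0 x:[4,23] y:[41/3,77/3] z:[28/3,70/3] -> hit [41/3,23], descend [6, 12]
  N6 x:[11/2,41/2] y:[14,76/3] z:[49/3,70/3] -> hit [49/3,41/2], descend [1, 23]
    N1 x:[11/2,17] y:[14,55/3] z:[49/3,70/3] -> hit [49/3,17], descend [10, 19]
      N10 x:[12,17] y:[50/3,55/3] z:[49/3,70/3] -> hit [50/3,17], descend [16, 27]
        N16 x:[12,27/2] y:[18,55/3] z:[64/3,70/3] -> miss, prune
        N27 x:[33/2,17] y:[50/3,55/3] z:[49/3,55/3] -> hit [50/3,17] leaf, test {P1@t=50/3}
      N19 x:[11/2,15/2] y:[14,15] z:[53/3,67/3] -> miss, prune
    N23 x:[13,41/2] y:[62/3,76/3] z:[53/3,61/3] -> miss, prune
  N12 x:[4,23] y:[41/3,77/3] z:[28/3,18] -> hit [41/3,18], descend [3, 20]
    N3 x:[4,16] y:[47/3,77/3] z:[10,52/3] -> hit [47/3,16], descend [14, 26]
      N14 x:[5,15] y:[47/3,61/3] z:[32/3,13] -> miss, prune
      N26 x:[4,16] y:[67/3,77/3] z:[10,52/3] -> miss, prune
    N20 x:[33/2,23] y:[41/3,68/3] z:[28/3,18] -> hit [33/2,18], descend [8, 29]
      N8 x:[33/2,23] y:[19,68/3] z:[28/3,15] -> miss, prune
      N29 x:[17,45/2] y:[41/3,56/3] z:[10,18] -> hit [17,18], descend [11, 30]
        N11 x:[17,18] y:[18,56/3] z:[49/3,18] -> hit [18,18] leaf, test {P14@t=18}
        N30 x:[20,45/2] y:[41/3,44/3] z:[10,31/3] -> miss, prune

Visited [0, 6, 1, 10, 16, 27, 19, 23, 12, 3, 14, 26, 20, 8, 29, 11, 30]. Tests: 17 box, 2 leaf. Nearest: P1.

== RESULT ==
[0, 6, 1, 10, 16, 27, 19, 23, 12, 3, 14, 26, 20, 8, 29, 11, 30]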